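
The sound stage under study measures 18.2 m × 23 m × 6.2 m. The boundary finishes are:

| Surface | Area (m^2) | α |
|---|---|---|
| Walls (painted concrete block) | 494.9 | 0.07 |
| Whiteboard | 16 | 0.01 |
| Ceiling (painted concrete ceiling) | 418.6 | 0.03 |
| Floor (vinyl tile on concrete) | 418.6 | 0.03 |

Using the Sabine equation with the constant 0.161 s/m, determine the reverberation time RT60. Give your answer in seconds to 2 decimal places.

6.97 s

Summing Sᵢαᵢ: 34.643 + 0.160 + 12.558 + 12.558 → A = 59.919 sabins.
V = 18.2·23·6.2 = 2595.32 m³.
RT60 = 0.161 · V / A = 0.161 × 2595.32 / 59.919 = 6.97 s.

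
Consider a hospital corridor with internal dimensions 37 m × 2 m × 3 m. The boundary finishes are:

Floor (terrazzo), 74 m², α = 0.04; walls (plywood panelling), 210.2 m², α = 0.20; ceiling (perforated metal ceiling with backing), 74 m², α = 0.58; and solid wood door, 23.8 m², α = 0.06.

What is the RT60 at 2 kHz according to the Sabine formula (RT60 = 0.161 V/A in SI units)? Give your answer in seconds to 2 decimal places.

Equivalent absorption area: A = 74×0.04 + 210.2×0.20 + 74×0.58 + 23.8×0.06 = 89.348 m².
Room volume: 222 m³.
T = 0.161 V/A = 0.161·222/89.348 = 0.40 s.

0.40 sec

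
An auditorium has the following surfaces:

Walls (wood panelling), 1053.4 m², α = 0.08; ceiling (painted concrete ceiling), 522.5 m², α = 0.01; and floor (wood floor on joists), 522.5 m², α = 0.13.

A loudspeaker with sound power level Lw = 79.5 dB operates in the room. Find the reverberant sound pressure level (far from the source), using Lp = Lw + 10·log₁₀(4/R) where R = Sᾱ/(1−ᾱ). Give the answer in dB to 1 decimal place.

A = 157.422 sabins; S = 2098.4 m².
ᾱ = 0.0750, so room constant R = A/(1−ᾱ) = 170.186 m².
Lp = Lw + 10 log₁₀(4/R) = 79.5 -16.29 = 63.2 dB.

63.2 dB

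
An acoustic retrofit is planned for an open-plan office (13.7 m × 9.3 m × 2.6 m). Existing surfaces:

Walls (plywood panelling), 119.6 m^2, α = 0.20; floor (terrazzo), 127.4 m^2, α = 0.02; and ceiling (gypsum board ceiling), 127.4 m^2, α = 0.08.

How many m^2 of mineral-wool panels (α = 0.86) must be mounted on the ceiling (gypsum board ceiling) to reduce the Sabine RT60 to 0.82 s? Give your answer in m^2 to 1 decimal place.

36.4

A₁ = Σ Sᵢαᵢ = 119.6*0.20 + 127.4*0.02 + 127.4*0.08 = 36.660 sabins.
V = 331.266 m³. Target absorption A₂ = 0.161 × 331.266 / 0.82 = 65.041 sabins.
ΔA needed = 65.041 − 36.660 = 28.381 sabins.
Each m^2 of panel replacing the ceiling (gypsum board ceiling) adds (0.86 − 0.08) = 0.78 sabins.
Area = ΔA/Δα = 28.381/0.78 = 36.4 m^2.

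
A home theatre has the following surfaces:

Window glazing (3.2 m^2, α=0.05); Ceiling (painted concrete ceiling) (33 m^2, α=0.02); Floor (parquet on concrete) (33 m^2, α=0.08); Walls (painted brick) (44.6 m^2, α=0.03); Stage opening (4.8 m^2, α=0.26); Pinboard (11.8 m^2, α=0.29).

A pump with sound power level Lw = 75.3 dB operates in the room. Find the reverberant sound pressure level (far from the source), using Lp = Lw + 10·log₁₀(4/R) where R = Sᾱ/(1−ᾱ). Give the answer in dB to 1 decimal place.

71.2 dB

Σ(Sᵢαᵢ) = 3.2·0.05 + 33·0.02 + 33·0.08 + 44.6·0.03 + 4.8·0.26 + 11.8·0.29 = 9.468; total area S = 130.4 m^2.
ᾱ = 0.0726, so room constant R = A/(1−ᾱ) = 10.209 m^2.
Lp = Lw + 10 log₁₀(4/R) = 75.3 -4.07 = 71.2 dB.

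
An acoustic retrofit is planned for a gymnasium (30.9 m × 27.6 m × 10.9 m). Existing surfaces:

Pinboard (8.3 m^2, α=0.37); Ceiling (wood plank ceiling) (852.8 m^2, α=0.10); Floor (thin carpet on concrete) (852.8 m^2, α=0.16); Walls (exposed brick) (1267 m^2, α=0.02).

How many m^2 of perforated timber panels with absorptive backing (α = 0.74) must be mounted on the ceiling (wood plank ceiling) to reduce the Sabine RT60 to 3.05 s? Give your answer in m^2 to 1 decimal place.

Summing Sᵢαᵢ: 3.071 + 85.280 + 136.448 + 25.340 → A₁ = 250.139 sabins.
Required A₂ = 0.161·9295.956/3.05 = 490.705 sabins.
Absorption to add: 490.705 − 250.139 = 240.566 sabins.
Each m^2 of panel replacing the ceiling (wood plank ceiling) adds (0.74 − 0.10) = 0.64 sabins.
Panel area = 240.566 / 0.64 = 375.9 m^2.

375.9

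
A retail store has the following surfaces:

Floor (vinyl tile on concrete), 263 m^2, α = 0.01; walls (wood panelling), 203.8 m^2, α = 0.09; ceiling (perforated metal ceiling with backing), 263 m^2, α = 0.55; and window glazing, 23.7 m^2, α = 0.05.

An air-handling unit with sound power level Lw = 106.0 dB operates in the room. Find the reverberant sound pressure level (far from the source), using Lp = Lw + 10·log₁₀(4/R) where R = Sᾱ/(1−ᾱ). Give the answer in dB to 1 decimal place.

A = 166.807 sabins; S = 753.5 m^2.
ᾱ = 0.2214, so room constant R = A/(1−ᾱ) = 214.240 m^2.
Lp = Lw + 10 log₁₀(4/R) = 106.0 -17.29 = 88.7 dB.

88.7 dB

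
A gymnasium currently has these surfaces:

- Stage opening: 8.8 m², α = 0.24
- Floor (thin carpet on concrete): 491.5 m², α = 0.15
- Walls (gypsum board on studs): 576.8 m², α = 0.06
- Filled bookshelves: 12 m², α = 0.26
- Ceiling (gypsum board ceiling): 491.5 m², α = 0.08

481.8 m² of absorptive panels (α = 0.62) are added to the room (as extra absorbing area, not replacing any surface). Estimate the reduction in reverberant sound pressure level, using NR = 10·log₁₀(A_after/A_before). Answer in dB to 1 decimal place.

4.7 dB

Total absorption A_before = 8.8·0.24 + 491.5·0.15 + 576.8·0.06 + 12·0.26 + 491.5·0.08
  = 2.112 + 73.725 + 34.608 + 3.120 + 39.320 = 152.885 m² sabins.
Added absorption = 481.8 × 0.62 = 298.716 sabins.
New total A_after = 451.601 sabins.
NR = 10·log₁₀(451.601/152.885) = 4.7 dB.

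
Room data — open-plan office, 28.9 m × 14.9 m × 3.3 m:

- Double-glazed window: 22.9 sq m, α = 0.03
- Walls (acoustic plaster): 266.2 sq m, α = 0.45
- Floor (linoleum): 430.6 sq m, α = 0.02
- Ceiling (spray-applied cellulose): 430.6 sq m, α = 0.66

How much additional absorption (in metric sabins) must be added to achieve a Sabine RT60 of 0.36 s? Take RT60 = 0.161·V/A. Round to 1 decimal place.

Equivalent absorption area: A₁ = 22.9×0.03 + 266.2×0.45 + 430.6×0.02 + 430.6×0.66 = 413.285 sq m.
V = 1421.013 m³. Required absorption A₂ = 0.161 × 1421.013 / 0.36 = 635.509 sabins.
Additional absorption ΔA = 635.509 − 413.285 = 222.2 sabins.

222.2 sabins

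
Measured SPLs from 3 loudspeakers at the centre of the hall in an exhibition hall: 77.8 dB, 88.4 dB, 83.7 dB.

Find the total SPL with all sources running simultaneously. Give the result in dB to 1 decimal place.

89.9 dB

Converting to relative power and adding: 10^(77.8/10) + 10^(88.4/10) + 10^(83.7/10) = 9.865e+08.
Combined level = 10 log₁₀(9.865e+08) = 89.9 dB.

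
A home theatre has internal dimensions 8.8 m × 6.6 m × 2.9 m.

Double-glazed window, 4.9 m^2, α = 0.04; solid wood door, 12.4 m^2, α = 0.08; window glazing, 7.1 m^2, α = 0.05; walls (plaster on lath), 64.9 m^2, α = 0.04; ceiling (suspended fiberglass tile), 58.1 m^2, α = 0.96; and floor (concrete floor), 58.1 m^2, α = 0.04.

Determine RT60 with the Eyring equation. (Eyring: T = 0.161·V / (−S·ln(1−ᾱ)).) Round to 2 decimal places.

S = Σ Sᵢ = 205.5 m^2.
Σ(Sᵢαᵢ) = 4.9·0.04 + 12.4·0.08 + 7.1·0.05 + 64.9·0.04 + 58.1·0.96 + 58.1·0.04 = 62.239.
ᾱ = 62.239 / 205.5 = 0.3029.
Eyring denominator: −S ln(1−ᾱ) = 74.150.
V = 8.8 × 6.6 × 2.9 = 168.432 m³.
RT60 = 0.161 × 168.432 / 74.150 = 0.37 s.

0.37 s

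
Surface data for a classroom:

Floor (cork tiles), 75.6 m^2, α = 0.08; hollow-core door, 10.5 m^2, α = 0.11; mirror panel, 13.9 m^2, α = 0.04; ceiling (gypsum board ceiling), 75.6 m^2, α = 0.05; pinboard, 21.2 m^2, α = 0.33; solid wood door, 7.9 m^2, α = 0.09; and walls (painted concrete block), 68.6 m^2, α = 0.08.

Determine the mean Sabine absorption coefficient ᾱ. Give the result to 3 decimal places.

Total surface area S = 273.3 m^2.
Weighted sum Σ Sα = 24.734.
ᾱ = A/S = 0.091.

0.091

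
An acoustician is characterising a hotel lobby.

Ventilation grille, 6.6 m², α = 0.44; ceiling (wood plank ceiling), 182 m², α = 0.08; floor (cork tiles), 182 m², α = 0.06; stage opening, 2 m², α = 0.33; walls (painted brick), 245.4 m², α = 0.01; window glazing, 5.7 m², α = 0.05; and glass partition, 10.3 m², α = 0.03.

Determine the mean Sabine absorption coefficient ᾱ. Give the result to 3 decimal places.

Total surface area S = 634.0 m².
Σ(Sᵢαᵢ) = 6.6*0.44 + 182*0.08 + 182*0.06 + 2*0.33 + 245.4*0.01 + 5.7*0.05 + 10.3*0.03 = 32.092.
ᾱ = A/S = 0.051.

0.051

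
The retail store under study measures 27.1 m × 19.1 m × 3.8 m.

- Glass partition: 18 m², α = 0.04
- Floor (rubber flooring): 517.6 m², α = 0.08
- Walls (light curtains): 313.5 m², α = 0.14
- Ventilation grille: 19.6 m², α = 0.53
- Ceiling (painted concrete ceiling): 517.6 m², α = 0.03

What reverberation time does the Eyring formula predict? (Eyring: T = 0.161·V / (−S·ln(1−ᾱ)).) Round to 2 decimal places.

2.71 seconds

Total surface area S = 18 + 517.6 + 313.5 + 19.6 + 517.6 = 1386.3 m².
Σ(Sᵢαᵢ) = 18·0.04 + 517.6·0.08 + 313.5·0.14 + 19.6·0.53 + 517.6·0.03 = 111.934.
ᾱ = 111.934 / 1386.3 = 0.0807.
Eyring denominator: −S ln(1−ᾱ) = 116.647.
V = 27.1 × 19.1 × 3.8 = 1966.918 m³.
T = 0.161·V/[−S·ln(1−ᾱ)] = 0.161·1966.918/116.647 = 2.71 s.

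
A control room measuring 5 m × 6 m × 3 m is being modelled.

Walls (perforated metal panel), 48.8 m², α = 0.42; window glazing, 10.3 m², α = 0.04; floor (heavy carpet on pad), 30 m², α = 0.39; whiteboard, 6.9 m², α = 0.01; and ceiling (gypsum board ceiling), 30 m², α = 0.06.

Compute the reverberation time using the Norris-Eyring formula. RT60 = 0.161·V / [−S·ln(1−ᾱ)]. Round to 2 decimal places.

0.36 sec

S = Σ Sᵢ = 126.0 m².
Absorption A = 48.8×0.42 + 10.3×0.04 + 30×0.39 + 6.9×0.01 + 30×0.06 = 34.477 sabins.
Mean coefficient ᾱ = A/S = 0.2736.
−S·ln(1−ᾱ) = −126.0 × ln(1 − 0.2736) = 40.276.
V = 5 × 6 × 3 = 90 m³.
RT60 = 0.161 × 90 / 40.276 = 0.36 s.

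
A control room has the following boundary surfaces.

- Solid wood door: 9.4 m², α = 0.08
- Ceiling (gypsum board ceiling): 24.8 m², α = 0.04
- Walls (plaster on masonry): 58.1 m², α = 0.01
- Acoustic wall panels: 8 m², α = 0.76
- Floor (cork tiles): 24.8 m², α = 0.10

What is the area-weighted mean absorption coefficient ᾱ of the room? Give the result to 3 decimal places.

0.087

Total surface area S = 125.1 m².
Σ(Sᵢαᵢ) = 9.4·0.08 + 24.8·0.04 + 58.1·0.01 + 8·0.76 + 24.8·0.10 = 10.885.
ᾱ = A/S = 0.087.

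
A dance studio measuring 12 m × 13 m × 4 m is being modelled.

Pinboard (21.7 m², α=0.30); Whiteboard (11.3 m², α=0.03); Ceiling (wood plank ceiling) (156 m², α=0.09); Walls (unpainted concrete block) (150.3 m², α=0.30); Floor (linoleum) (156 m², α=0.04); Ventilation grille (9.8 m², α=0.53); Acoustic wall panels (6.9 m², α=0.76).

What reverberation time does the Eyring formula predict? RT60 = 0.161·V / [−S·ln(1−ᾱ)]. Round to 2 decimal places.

1.11 seconds

Total surface area S = 21.7 + 11.3 + 156 + 150.3 + 156 + 9.8 + 6.9 = 512.0 m².
Σ(Sᵢαᵢ) = 21.7·0.30 + 11.3·0.03 + 156·0.09 + 150.3·0.30 + 156·0.04 + 9.8·0.53 + 6.9·0.76 = 82.657.
ᾱ = 82.657 / 512.0 = 0.1614.
Eyring denominator: −S ln(1−ᾱ) = 90.123.
V = 12 × 13 × 4 = 624 m³.
RT60 = 0.161 × 624 / 90.123 = 1.11 s.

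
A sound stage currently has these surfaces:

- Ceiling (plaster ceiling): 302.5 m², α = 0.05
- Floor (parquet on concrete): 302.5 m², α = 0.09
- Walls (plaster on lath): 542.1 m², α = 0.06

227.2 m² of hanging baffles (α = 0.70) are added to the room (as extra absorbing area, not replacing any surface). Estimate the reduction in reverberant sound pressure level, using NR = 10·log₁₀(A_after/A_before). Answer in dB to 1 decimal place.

A_before = Σ Sᵢαᵢ = 302.5·0.05 + 302.5·0.09 + 542.1·0.06 = 74.876 sabins.
Treatment contributes 227.2·0.70 = 159.040 sabins.
A_after = 74.876 + 159.040 = 233.916 sabins.
NR = 10·log₁₀(233.916/74.876) = 4.9 dB.

4.9 dB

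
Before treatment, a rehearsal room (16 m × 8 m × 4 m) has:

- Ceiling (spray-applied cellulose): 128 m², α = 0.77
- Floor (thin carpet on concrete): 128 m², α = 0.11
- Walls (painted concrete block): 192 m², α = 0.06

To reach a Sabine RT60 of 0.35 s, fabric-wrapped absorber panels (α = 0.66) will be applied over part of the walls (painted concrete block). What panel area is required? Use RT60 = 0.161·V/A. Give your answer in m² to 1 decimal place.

Total absorption A₁ = 128·0.77 + 128·0.11 + 192·0.06
  = 98.560 + 14.080 + 11.520 = 124.160 m² sabins.
Required A₂ = 0.161·512/0.35 = 235.520 sabins.
Absorption to add: 235.520 − 124.160 = 111.360 sabins.
Net gain per m²: Δα = 0.66 − 0.06 = 0.60.
Panel area = 111.360 / 0.60 = 185.6 m².

185.6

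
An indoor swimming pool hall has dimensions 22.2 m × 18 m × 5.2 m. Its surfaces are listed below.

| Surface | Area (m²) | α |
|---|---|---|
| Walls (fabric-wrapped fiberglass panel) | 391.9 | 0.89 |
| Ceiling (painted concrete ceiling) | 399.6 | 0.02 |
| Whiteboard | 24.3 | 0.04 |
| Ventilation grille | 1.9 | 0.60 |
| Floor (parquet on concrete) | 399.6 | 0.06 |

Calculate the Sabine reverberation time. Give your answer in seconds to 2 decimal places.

0.87 sec

Equivalent absorption area: A = 391.9×0.89 + 399.6×0.02 + 24.3×0.04 + 1.9×0.60 + 399.6×0.06 = 382.871 m².
Volume V = 22.2 × 18 × 5.2 = 2077.92 m³.
T = 0.161 V/A = 0.161·2077.92/382.871 = 0.87 s.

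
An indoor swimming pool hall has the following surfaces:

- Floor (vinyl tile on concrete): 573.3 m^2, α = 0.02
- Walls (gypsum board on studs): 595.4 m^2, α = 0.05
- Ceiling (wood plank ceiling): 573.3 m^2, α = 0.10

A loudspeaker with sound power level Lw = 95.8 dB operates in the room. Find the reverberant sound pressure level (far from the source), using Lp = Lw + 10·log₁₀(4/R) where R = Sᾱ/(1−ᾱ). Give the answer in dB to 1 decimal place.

81.6 dB

Σ(Sᵢαᵢ) = 573.3·0.02 + 595.4·0.05 + 573.3·0.10 = 98.566; total area S = 1742.0 m^2.
ᾱ = 98.566/1742.0 = 0.0566; R = Sᾱ/(1−ᾱ) = 98.566/(1−0.0566) = 104.480 m^2.
Lp = 95.8 + 10·log₁₀(4/104.480) = 95.8 + (-14.17) = 81.6 dB.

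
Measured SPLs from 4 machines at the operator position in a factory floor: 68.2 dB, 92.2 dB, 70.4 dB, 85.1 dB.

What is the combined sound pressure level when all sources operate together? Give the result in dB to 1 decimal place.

Σ 10^(Lᵢ/10) = 2.001e+09.
Combined level = 10 log₁₀(2.001e+09) = 93.0 dB.

93.0 dB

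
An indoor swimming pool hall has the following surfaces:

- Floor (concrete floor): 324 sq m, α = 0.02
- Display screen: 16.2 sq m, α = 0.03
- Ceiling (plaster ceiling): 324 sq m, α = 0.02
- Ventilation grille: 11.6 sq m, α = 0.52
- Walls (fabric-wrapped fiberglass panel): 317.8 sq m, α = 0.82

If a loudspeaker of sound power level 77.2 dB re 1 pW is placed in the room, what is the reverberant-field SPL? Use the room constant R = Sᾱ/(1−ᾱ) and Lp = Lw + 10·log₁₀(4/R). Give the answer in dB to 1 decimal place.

57.3 dB

A = 280.074 sabins; S = 993.6 sq m.
ᾱ = 280.074/993.6 = 0.2819; R = Sᾱ/(1−ᾱ) = 280.074/(1−0.2819) = 390.021 sq m.
Lp = Lw + 10 log₁₀(4/R) = 77.2 -19.89 = 57.3 dB.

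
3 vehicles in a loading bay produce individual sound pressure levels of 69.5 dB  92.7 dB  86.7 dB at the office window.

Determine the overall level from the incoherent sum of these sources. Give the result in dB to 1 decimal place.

93.7 dB

Converting to relative power and adding: 10^(69.5/10) + 10^(92.7/10) + 10^(86.7/10) = 2.339e+09.
Combined level = 10 log₁₀(2.339e+09) = 93.7 dB.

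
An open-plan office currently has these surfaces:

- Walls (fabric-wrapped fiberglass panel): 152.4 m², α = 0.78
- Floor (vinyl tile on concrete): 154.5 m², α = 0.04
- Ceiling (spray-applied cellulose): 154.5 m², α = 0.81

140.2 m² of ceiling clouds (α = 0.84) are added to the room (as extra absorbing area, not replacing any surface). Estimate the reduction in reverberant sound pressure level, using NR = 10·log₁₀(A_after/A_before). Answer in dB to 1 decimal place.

1.7 dB

Summing Sᵢαᵢ: 118.872 + 6.180 + 125.145 → A_before = 250.197 sabins.
Added absorption = 140.2 × 0.84 = 117.768 sabins.
New total A_after = 367.965 sabins.
Reduction = 10 log₁₀(A_after/A_before) = 10 log₁₀(1.4707) = 1.7 dB.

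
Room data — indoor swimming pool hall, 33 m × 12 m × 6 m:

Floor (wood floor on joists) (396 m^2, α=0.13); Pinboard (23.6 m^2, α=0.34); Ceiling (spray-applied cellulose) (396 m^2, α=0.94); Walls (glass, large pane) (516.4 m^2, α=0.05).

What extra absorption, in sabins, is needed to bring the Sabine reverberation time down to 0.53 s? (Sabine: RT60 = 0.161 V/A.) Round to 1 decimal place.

264.2 sabins

A₁ = Σ Sᵢαᵢ = 396×0.13 + 23.6×0.34 + 396×0.94 + 516.4×0.05 = 457.564 sabins.
Target A₂ = 0.161·2376/0.53 = 721.766 sabins (V = 2376 m³).
Additional absorption ΔA = 721.766 − 457.564 = 264.2 sabins.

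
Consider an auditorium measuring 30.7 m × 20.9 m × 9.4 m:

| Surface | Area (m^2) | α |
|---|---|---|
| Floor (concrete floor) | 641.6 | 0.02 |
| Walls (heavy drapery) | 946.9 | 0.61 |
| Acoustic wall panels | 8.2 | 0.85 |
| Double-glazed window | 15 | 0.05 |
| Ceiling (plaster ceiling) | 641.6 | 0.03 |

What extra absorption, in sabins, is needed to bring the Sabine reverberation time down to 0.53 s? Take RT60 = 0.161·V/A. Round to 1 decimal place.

Summing Sᵢαᵢ: 12.832 + 577.609 + 6.970 + 0.750 + 19.248 → A₁ = 617.409 sabins.
Target A₂ = 0.161·6031.322/0.53 = 1832.156 sabins (V = 6031.322 m³).
Shortfall: 1832.156 − 617.409 = 1214.7 sabins.

1214.7 sabins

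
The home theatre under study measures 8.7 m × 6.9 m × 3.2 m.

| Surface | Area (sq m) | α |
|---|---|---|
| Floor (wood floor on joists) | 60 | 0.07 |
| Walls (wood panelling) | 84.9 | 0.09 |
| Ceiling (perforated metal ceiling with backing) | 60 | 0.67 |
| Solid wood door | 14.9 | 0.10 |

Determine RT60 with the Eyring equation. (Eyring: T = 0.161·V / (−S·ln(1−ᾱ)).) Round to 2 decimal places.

0.50 s

S = Σ Sᵢ = 219.8 sq m.
Σ(Sᵢαᵢ) = 60·0.07 + 84.9·0.09 + 60·0.67 + 14.9·0.10 = 53.531.
ᾱ = 53.531 / 219.8 = 0.2435.
Eyring denominator: −S ln(1−ᾱ) = 61.336.
V = 8.7 × 6.9 × 3.2 = 192.096 m³.
T = 0.161·V/[−S·ln(1−ᾱ)] = 0.161·192.096/61.336 = 0.50 s.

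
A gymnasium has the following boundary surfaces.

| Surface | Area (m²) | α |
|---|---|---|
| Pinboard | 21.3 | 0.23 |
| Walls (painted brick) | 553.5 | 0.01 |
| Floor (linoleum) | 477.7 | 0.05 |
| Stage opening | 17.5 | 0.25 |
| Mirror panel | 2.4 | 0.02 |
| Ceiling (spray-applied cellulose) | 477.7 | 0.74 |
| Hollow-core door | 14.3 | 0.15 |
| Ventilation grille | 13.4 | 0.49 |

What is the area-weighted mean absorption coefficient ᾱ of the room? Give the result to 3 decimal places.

S = Σ Sᵢ = 21.3 + 553.5 + 477.7 + 17.5 + 2.4 + 477.7 + 14.3 + 13.4 = 1577.8 m².
Σ(Sᵢαᵢ) = 21.3·0.23 + 553.5·0.01 + 477.7·0.05 + 17.5·0.25 + 2.4·0.02 + 477.7·0.74 + 14.3·0.15 + 13.4·0.49 = 400.951.
ᾱ = A/S = 0.254.

0.254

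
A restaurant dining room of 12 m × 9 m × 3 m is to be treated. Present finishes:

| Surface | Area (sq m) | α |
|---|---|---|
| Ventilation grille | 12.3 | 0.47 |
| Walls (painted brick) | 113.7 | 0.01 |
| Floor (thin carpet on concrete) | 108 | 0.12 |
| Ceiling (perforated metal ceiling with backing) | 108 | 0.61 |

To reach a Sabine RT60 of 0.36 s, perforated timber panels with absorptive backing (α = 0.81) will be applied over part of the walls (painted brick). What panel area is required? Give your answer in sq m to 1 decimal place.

Total absorption A₁ = 12.3*0.47 + 113.7*0.01 + 108*0.12 + 108*0.61
  = 5.781 + 1.137 + 12.960 + 65.880 = 85.758 sq m sabins.
Required A₂ = 0.161·324/0.36 = 144.900 sabins.
Absorption to add: 144.900 − 85.758 = 59.142 sabins.
Each sq m of panel replacing the walls (painted brick) adds (0.81 − 0.01) = 0.80 sabins.
Panel area = 59.142 / 0.80 = 73.9 sq m.

73.9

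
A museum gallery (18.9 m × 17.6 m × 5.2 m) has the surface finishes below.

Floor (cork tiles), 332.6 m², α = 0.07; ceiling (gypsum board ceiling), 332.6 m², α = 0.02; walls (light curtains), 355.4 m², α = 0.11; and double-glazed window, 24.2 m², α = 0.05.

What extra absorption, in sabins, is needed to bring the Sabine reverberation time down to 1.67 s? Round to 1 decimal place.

96.5 sabins

A₁ = Σ Sᵢαᵢ = 332.6×0.07 + 332.6×0.02 + 355.4×0.11 + 24.2×0.05 = 70.238 sabins.
For T = 1.67 s, need A₂ = 0.161·V/T = 0.161·1729.728/1.67 = 166.758 sabins.
Additional absorption ΔA = 166.758 − 70.238 = 96.5 sabins.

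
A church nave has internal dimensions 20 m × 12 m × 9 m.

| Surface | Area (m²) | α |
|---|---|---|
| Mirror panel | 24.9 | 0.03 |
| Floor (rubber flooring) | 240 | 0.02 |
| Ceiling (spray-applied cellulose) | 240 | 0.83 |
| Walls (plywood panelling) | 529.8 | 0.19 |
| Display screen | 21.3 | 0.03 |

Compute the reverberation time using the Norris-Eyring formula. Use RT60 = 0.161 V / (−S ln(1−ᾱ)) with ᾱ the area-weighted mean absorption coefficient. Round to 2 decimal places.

0.96 s

Total surface area S = 24.9 + 240 + 240 + 529.8 + 21.3 = 1056.0 m².
Absorption A = 24.9×0.03 + 240×0.02 + 240×0.83 + 529.8×0.19 + 21.3×0.03 = 306.048 sabins.
ᾱ = 306.048 / 1056.0 = 0.2898.
−S·ln(1−ᾱ) = −1056.0 × ln(1 − 0.2898) = 361.372.
V = 20 × 12 × 9 = 2160 m³.
T = 0.161·V/[−S·ln(1−ᾱ)] = 0.161·2160/361.372 = 0.96 s.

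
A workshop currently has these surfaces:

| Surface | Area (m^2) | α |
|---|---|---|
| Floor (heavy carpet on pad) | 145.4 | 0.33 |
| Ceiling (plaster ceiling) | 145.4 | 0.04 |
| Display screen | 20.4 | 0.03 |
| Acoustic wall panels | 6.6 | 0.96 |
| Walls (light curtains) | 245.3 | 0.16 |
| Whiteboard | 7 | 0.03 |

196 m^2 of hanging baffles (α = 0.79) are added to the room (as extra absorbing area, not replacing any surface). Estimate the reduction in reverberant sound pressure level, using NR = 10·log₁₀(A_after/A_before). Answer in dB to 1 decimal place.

4.1 dB

Equivalent absorption area: A_before = 145.4*0.33 + 145.4*0.04 + 20.4*0.03 + 6.6*0.96 + 245.3*0.16 + 7*0.03 = 100.204 m^2.
Added absorption = 196 × 0.79 = 154.840 sabins.
A_after = 100.204 + 154.840 = 255.044 sabins.
NR = 10·log₁₀(255.044/100.204) = 4.1 dB.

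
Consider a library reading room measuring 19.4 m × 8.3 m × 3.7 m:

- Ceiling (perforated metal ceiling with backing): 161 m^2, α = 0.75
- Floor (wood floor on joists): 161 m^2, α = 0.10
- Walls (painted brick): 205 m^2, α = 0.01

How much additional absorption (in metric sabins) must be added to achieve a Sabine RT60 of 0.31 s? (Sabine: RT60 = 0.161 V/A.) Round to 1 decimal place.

170.5 sabins

Total absorption A₁ = 161*0.75 + 161*0.10 + 205*0.01
  = 120.750 + 16.100 + 2.050 = 138.900 m^2 sabins.
V = 595.774 m³. Required absorption A₂ = 0.161 × 595.774 / 0.31 = 309.418 sabins.
ΔA = A₂ − A₁ = 309.418 − 138.900 = 170.5 sabins.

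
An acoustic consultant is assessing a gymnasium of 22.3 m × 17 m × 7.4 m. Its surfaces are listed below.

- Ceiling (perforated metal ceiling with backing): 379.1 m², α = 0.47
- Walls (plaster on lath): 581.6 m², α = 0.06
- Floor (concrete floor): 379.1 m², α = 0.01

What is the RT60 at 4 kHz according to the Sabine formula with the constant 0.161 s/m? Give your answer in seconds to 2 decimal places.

A = Σ Sᵢαᵢ = 379.1*0.47 + 581.6*0.06 + 379.1*0.01 = 216.864 sabins.
Volume V = 22.3 × 17 × 7.4 = 2805.34 m³.
Sabine: RT60 = 0.161 × 2805.34 / 216.864 = 2.08 s.

2.08 sec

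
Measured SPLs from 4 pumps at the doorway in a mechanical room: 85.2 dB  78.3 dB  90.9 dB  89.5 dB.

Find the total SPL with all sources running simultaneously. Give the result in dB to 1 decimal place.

Converting to relative power and adding: 10^(85.2/10) + 10^(78.3/10) + 10^(90.9/10) + 10^(89.5/10) = 2.52e+09.
L_total = 10·log₁₀(2.52e+09) = 94.0 dB.

94.0 dB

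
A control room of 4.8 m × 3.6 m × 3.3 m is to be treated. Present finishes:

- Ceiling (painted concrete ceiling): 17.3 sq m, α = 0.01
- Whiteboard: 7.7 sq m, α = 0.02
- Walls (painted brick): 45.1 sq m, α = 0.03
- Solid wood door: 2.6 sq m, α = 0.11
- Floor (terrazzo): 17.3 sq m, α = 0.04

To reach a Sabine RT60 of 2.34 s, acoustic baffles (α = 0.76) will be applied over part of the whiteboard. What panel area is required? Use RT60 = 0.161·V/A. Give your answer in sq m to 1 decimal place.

Summing Sᵢαᵢ: 0.173 + 0.154 + 1.353 + 0.286 + 0.692 → A₁ = 2.658 sabins.
V = 57.024 m³. Target absorption A₂ = 0.161 × 57.024 / 2.34 = 3.923 sabins.
ΔA needed = 3.923 − 2.658 = 1.265 sabins.
Each sq m of panel replacing the whiteboard adds (0.76 − 0.02) = 0.74 sabins.
Area = ΔA/Δα = 1.265/0.74 = 1.7 sq m.

1.7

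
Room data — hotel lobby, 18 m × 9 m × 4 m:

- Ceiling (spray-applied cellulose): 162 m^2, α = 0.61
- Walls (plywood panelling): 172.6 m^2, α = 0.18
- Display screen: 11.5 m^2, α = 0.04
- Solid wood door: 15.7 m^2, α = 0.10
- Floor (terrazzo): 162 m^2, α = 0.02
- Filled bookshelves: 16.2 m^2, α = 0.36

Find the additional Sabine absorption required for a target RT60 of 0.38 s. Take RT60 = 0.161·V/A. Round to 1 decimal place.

133.6 sabins

Total absorption A₁ = 162*0.61 + 172.6*0.18 + 11.5*0.04 + 15.7*0.10 + 162*0.02 + 16.2*0.36
  = 98.820 + 31.068 + 0.460 + 1.570 + 3.240 + 5.832 = 140.990 m^2 sabins.
Target A₂ = 0.161·648/0.38 = 274.547 sabins (V = 648 m³).
Additional absorption ΔA = 274.547 − 140.990 = 133.6 sabins.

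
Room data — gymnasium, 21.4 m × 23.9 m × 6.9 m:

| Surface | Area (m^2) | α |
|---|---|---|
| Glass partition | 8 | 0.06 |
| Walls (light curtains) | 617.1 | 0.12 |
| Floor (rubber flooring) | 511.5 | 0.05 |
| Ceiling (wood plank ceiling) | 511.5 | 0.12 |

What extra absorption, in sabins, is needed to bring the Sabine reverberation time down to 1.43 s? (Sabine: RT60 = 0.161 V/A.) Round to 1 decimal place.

A₁ = Σ Sᵢαᵢ = 8·0.06 + 617.1·0.12 + 511.5·0.05 + 511.5·0.12 = 161.487 sabins.
Target A₂ = 0.161·3529.074/1.43 = 397.329 sabins (V = 3529.074 m³).
ΔA = A₂ − A₁ = 397.329 − 161.487 = 235.8 sabins.

235.8 sabins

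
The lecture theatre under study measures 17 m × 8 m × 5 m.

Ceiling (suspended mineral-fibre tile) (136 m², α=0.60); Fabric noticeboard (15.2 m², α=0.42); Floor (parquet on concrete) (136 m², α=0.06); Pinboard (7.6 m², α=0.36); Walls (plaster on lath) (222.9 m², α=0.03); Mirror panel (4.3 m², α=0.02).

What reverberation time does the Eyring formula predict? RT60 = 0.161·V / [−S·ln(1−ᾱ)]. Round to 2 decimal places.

Total surface area S = 136 + 15.2 + 136 + 7.6 + 222.9 + 4.3 = 522.0 m².
Absorption A = 136·0.60 + 15.2·0.42 + 136·0.06 + 7.6·0.36 + 222.9·0.03 + 4.3·0.02 = 105.653 sabins.
Mean coefficient ᾱ = A/S = 0.2024.
−S·ln(1−ᾱ) = −522.0 × ln(1 − 0.2024) = 118.049.
V = 17 × 8 × 5 = 680 m³.
RT60 = 0.161 × 680 / 118.049 = 0.93 s.

0.93 seconds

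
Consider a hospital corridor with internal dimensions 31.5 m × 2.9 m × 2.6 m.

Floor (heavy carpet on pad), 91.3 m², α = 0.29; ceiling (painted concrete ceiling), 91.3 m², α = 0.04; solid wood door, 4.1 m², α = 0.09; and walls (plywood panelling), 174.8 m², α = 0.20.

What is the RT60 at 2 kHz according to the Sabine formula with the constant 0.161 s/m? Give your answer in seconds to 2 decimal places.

0.58 seconds

Summing Sᵢαᵢ: 26.477 + 3.652 + 0.369 + 34.960 → A = 65.458 sabins.
Room volume: 237.51 m³.
Sabine: RT60 = 0.161 × 237.51 / 65.458 = 0.58 s.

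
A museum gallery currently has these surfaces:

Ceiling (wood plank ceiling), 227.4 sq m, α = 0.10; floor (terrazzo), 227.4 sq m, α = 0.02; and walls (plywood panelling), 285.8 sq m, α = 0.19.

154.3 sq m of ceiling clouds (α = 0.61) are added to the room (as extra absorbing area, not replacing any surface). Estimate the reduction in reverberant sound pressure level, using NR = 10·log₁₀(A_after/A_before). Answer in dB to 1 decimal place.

3.3 dB

Equivalent absorption area: A_before = 227.4×0.10 + 227.4×0.02 + 285.8×0.19 = 81.590 sq m.
Treatment contributes 154.3·0.61 = 94.123 sabins.
A_after = 81.590 + 94.123 = 175.713 sabins.
Reduction = 10 log₁₀(A_after/A_before) = 10 log₁₀(2.1536) = 3.3 dB.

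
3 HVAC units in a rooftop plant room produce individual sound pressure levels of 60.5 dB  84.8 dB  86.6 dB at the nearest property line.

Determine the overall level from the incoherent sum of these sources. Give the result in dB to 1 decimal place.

88.8 dB

Converting to relative power and adding: 10^(60.5/10) + 10^(84.8/10) + 10^(86.6/10) = 7.602e+08.
Combined level = 10 log₁₀(7.602e+08) = 88.8 dB.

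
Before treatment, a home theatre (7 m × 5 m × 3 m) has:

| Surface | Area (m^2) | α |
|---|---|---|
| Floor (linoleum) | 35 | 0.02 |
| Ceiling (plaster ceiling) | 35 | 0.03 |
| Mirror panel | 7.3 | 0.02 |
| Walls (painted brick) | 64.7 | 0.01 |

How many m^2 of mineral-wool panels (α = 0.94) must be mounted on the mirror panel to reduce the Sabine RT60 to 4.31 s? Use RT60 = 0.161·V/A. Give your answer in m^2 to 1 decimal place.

1.5

Total absorption A₁ = 35*0.02 + 35*0.03 + 7.3*0.02 + 64.7*0.01
  = 0.700 + 1.050 + 0.146 + 0.647 = 2.543 m^2 sabins.
Required A₂ = 0.161·105/4.31 = 3.922 sabins.
ΔA needed = 3.922 − 2.543 = 1.379 sabins.
Each m^2 of panel replacing the mirror panel adds (0.94 − 0.02) = 0.92 sabins.
Area = ΔA/Δα = 1.379/0.92 = 1.5 m^2.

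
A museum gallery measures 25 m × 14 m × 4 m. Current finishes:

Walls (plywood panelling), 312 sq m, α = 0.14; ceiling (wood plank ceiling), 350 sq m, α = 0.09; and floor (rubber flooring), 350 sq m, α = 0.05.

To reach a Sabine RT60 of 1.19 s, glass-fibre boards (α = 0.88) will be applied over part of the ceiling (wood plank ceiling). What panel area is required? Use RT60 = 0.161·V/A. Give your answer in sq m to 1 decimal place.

Total absorption A₁ = 312*0.14 + 350*0.09 + 350*0.05
  = 43.680 + 31.500 + 17.500 = 92.680 sq m sabins.
Required A₂ = 0.161·1400/1.19 = 189.412 sabins.
ΔA needed = 189.412 − 92.680 = 96.732 sabins.
Each sq m of panel replacing the ceiling (wood plank ceiling) adds (0.88 − 0.09) = 0.79 sabins.
Panel area = 96.732 / 0.79 = 122.4 sq m.

122.4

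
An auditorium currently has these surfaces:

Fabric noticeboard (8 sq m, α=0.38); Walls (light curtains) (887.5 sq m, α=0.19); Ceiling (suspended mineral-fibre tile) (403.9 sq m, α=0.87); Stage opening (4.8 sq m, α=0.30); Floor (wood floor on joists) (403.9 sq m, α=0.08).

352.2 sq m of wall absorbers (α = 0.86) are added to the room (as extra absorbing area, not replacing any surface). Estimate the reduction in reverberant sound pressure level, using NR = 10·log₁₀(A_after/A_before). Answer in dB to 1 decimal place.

A_before = Σ Sᵢαᵢ = 8*0.38 + 887.5*0.19 + 403.9*0.87 + 4.8*0.30 + 403.9*0.08 = 556.810 sabins.
Treatment contributes 352.2·0.86 = 302.892 sabins.
New total A_after = 859.702 sabins.
NR = 10·log₁₀(859.702/556.810) = 1.9 dB.

1.9 dB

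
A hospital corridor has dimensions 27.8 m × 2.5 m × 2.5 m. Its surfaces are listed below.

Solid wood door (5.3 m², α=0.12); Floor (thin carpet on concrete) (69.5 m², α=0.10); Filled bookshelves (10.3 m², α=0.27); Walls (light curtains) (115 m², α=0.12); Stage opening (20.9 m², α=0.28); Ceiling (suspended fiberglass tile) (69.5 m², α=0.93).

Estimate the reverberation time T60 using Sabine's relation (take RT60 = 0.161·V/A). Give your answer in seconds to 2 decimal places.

Equivalent absorption area: A = 5.3·0.12 + 69.5·0.10 + 10.3·0.27 + 115·0.12 + 20.9·0.28 + 69.5·0.93 = 94.654 m².
Volume V = 27.8 × 2.5 × 2.5 = 173.75 m³.
Sabine: RT60 = 0.161 × 173.75 / 94.654 = 0.30 s.

0.30 s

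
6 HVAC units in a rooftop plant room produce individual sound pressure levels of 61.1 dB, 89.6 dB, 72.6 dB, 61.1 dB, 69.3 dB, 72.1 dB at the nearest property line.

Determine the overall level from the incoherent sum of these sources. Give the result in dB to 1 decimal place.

Sum in the linear (power) domain: Σ 10^(Lᵢ/10) = 10^(61.1/10) + 10^(89.6/10) + 10^(72.6/10) + 10^(61.1/10) + 10^(69.3/10) + 10^(72.1/10) = 9.575e+08.
Combined level = 10 log₁₀(9.575e+08) = 89.8 dB.

89.8 dB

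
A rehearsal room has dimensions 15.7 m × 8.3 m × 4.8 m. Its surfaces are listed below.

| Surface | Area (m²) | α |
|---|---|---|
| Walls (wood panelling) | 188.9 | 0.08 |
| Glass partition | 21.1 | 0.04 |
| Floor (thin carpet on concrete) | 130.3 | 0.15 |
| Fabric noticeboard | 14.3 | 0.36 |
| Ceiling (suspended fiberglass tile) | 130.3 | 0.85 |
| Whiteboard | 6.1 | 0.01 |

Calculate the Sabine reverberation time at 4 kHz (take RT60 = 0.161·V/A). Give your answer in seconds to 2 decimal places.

0.66 seconds

Equivalent absorption area: A = 188.9·0.08 + 21.1·0.04 + 130.3·0.15 + 14.3·0.36 + 130.3·0.85 + 6.1·0.01 = 151.465 m².
Volume V = 15.7 × 8.3 × 4.8 = 625.488 m³.
RT60 = 0.161 · V / A = 0.161 × 625.488 / 151.465 = 0.66 s.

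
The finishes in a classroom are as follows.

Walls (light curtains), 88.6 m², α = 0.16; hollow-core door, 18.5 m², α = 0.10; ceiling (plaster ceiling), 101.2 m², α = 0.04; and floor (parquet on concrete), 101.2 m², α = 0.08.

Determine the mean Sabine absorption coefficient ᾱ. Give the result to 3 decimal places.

0.091

S = Σ Sᵢ = 88.6 + 18.5 + 101.2 + 101.2 = 309.5 m².
Weighted sum Σ Sα = 28.170.
ᾱ = 28.170 / 309.5 = 0.091.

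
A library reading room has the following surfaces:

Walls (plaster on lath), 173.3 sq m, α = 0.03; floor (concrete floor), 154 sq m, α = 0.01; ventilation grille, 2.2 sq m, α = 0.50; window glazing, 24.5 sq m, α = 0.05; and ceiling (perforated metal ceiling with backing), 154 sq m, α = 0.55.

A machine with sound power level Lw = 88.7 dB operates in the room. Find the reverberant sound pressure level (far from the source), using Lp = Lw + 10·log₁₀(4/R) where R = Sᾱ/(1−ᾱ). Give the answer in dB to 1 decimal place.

74.1 dB

Σ(Sᵢαᵢ) = 173.3×0.03 + 154×0.01 + 2.2×0.50 + 24.5×0.05 + 154×0.55 = 93.764; total area S = 508.0 sq m.
ᾱ = 0.1846, so room constant R = A/(1−ᾱ) = 114.991 sq m.
Lp = Lw + 10 log₁₀(4/R) = 88.7 -14.59 = 74.1 dB.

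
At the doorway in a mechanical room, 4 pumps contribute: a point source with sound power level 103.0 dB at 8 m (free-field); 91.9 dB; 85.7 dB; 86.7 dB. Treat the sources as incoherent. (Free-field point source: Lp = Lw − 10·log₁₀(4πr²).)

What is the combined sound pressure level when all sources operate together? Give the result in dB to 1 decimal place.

93.8 dB

Source at 8 m: Lp = 103.0 − 10·log₁₀(4π·8²) = 103.0 − 10·log₁₀(804.248) = 73.9 dB.
Σ 10^(Lᵢ/10) = 2.413e+09.
Back to dB: 10·log₁₀ Σ = 93.8 dB.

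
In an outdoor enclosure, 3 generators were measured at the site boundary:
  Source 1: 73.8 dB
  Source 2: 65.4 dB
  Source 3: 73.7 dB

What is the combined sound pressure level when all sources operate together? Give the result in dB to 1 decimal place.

Converting to relative power and adding: 10^(73.8/10) + 10^(65.4/10) + 10^(73.7/10) = 5.09e+07.
L_total = 10·log₁₀(5.09e+07) = 77.1 dB.

77.1 dB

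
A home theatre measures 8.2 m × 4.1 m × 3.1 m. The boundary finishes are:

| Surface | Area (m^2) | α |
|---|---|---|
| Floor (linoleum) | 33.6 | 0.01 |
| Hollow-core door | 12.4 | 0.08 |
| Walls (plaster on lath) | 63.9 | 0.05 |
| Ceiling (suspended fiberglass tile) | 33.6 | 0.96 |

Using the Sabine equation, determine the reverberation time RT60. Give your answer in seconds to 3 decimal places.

0.456 s

Equivalent absorption area: A = 33.6×0.01 + 12.4×0.08 + 63.9×0.05 + 33.6×0.96 = 36.779 m^2.
V = 8.2·4.1·3.1 = 104.222 m³.
Sabine: RT60 = 0.161 × 104.222 / 36.779 = 0.456 s.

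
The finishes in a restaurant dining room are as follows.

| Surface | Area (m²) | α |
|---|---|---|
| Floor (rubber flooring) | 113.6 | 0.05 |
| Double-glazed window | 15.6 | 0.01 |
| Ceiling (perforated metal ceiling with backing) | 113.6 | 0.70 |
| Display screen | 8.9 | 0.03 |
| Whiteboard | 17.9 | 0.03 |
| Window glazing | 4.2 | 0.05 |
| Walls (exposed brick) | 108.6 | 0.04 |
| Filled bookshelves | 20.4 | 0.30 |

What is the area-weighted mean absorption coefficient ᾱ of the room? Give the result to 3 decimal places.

0.240

Total surface area S = 402.8 m².
Weighted sum Σ Sα = 96.834.
ᾱ = 96.834 / 402.8 = 0.240.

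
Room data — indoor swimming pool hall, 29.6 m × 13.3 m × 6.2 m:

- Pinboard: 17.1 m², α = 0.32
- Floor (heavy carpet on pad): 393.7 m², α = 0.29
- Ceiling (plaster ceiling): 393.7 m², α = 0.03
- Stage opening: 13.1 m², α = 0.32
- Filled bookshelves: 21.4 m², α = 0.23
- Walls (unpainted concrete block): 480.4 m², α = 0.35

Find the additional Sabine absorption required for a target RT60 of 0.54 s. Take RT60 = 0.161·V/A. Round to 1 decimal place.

A₁ = Σ Sᵢαᵢ = 17.1*0.32 + 393.7*0.29 + 393.7*0.03 + 13.1*0.32 + 21.4*0.23 + 480.4*0.35 = 308.710 sabins.
Target A₂ = 0.161·2440.816/0.54 = 727.725 sabins (V = 2440.816 m³).
Additional absorption ΔA = 727.725 − 308.710 = 419.0 sabins.

419.0 sabins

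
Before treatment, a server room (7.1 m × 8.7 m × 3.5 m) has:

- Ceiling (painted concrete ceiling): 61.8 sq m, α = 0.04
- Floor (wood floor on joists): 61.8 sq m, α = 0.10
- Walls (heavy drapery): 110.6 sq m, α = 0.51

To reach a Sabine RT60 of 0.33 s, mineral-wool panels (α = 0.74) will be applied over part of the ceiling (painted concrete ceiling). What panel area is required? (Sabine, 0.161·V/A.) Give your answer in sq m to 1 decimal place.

A₁ = Σ Sᵢαᵢ = 61.8×0.04 + 61.8×0.10 + 110.6×0.51 = 65.058 sabins.
V = 216.195 m³. Target absorption A₂ = 0.161 × 216.195 / 0.33 = 105.477 sabins.
ΔA needed = 105.477 − 65.058 = 40.419 sabins.
Each sq m of panel replacing the ceiling (painted concrete ceiling) adds (0.74 − 0.04) = 0.70 sabins.
Area = ΔA/Δα = 40.419/0.70 = 57.7 sq m.

57.7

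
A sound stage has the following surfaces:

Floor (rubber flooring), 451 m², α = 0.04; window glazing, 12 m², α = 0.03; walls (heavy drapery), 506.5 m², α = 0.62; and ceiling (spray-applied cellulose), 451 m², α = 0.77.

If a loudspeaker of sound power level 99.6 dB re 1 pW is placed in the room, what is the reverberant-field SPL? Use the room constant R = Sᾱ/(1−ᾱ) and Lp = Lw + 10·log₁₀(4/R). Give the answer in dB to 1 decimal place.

Σ(Sᵢαᵢ) = 451·0.04 + 12·0.03 + 506.5·0.62 + 451·0.77 = 679.700; total area S = 1420.5 m².
ᾱ = 0.4785, so room constant R = A/(1−ᾱ) = 1303.356 m².
Lp = 99.6 + 10·log₁₀(4/1303.356) = 99.6 + (-25.13) = 74.5 dB.

74.5 dB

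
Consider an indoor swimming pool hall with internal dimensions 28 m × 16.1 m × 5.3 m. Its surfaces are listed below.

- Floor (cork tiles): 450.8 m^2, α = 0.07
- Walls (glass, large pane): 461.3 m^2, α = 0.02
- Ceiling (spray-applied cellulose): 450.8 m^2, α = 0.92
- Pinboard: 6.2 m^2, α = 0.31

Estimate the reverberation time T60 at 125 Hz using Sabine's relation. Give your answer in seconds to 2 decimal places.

Total absorption A = 450.8*0.07 + 461.3*0.02 + 450.8*0.92 + 6.2*0.31
  = 31.556 + 9.226 + 414.736 + 1.922 = 457.440 m^2 sabins.
Room volume: 2389.24 m³.
RT60 = 0.161 · V / A = 0.161 × 2389.24 / 457.440 = 0.84 s.

0.84 seconds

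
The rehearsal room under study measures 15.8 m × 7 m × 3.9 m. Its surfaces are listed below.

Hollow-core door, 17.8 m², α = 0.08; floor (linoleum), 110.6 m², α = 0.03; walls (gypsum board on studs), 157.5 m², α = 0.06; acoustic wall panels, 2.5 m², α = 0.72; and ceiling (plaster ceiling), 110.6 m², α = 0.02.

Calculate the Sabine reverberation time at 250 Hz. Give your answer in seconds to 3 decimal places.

Equivalent absorption area: A = 17.8*0.08 + 110.6*0.03 + 157.5*0.06 + 2.5*0.72 + 110.6*0.02 = 18.204 m².
Room volume: 431.34 m³.
Sabine: RT60 = 0.161 × 431.34 / 18.204 = 3.815 s.

3.815 seconds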